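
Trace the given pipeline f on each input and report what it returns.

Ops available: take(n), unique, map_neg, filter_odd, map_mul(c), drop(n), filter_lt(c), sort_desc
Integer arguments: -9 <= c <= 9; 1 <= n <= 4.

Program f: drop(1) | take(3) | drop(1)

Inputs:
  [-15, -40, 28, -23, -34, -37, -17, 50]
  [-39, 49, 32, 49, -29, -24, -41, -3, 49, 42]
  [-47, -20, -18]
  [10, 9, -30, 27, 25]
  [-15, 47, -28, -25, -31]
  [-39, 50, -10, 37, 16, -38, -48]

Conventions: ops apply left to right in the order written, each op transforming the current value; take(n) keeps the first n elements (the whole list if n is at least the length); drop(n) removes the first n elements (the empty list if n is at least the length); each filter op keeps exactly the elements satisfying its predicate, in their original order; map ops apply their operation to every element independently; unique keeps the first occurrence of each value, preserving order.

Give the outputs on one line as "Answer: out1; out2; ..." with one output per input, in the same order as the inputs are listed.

Execution, op by op:
  [-15, -40, 28, -23, -34, -37, -17, 50] -> [-40, 28, -23, -34, -37, -17, 50] -> [-40, 28, -23] -> [28, -23]
  [-39, 49, 32, 49, -29, -24, -41, -3, 49, 42] -> [49, 32, 49, -29, -24, -41, -3, 49, 42] -> [49, 32, 49] -> [32, 49]
  [-47, -20, -18] -> [-20, -18] -> [-20, -18] -> [-18]
  [10, 9, -30, 27, 25] -> [9, -30, 27, 25] -> [9, -30, 27] -> [-30, 27]
  [-15, 47, -28, -25, -31] -> [47, -28, -25, -31] -> [47, -28, -25] -> [-28, -25]
  [-39, 50, -10, 37, 16, -38, -48] -> [50, -10, 37, 16, -38, -48] -> [50, -10, 37] -> [-10, 37]

[28, -23]; [32, 49]; [-18]; [-30, 27]; [-28, -25]; [-10, 37]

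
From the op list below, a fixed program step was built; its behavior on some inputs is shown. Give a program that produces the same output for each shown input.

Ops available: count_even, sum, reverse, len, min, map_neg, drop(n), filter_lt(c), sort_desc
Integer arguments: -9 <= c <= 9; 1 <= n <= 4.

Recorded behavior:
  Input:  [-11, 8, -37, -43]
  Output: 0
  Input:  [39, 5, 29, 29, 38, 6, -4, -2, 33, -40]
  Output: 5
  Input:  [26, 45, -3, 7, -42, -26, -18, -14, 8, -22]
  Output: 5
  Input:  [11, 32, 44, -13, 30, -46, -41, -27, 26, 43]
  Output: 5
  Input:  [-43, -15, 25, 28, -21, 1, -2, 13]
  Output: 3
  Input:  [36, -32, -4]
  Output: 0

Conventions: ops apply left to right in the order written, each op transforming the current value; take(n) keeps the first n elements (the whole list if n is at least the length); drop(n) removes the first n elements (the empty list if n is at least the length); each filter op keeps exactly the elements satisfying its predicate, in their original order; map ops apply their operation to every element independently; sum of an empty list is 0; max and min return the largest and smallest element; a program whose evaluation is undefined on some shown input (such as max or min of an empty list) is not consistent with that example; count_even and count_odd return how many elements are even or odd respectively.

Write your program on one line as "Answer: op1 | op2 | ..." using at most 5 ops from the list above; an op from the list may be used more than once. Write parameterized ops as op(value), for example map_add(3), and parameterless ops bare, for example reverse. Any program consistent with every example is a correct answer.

drop(2) | drop(3) | reverse | len

Check, running the answer program on each example:
  [-11, 8, -37, -43] -> [-37, -43] -> [] -> [] -> 0
  [39, 5, 29, 29, 38, 6, -4, -2, 33, -40] -> [29, 29, 38, 6, -4, -2, 33, -40] -> [6, -4, -2, 33, -40] -> [-40, 33, -2, -4, 6] -> 5
  [26, 45, -3, 7, -42, -26, -18, -14, 8, -22] -> [-3, 7, -42, -26, -18, -14, 8, -22] -> [-26, -18, -14, 8, -22] -> [-22, 8, -14, -18, -26] -> 5
  [11, 32, 44, -13, 30, -46, -41, -27, 26, 43] -> [44, -13, 30, -46, -41, -27, 26, 43] -> [-46, -41, -27, 26, 43] -> [43, 26, -27, -41, -46] -> 5
  [-43, -15, 25, 28, -21, 1, -2, 13] -> [25, 28, -21, 1, -2, 13] -> [1, -2, 13] -> [13, -2, 1] -> 3
  [36, -32, -4] -> [-4] -> [] -> [] -> 0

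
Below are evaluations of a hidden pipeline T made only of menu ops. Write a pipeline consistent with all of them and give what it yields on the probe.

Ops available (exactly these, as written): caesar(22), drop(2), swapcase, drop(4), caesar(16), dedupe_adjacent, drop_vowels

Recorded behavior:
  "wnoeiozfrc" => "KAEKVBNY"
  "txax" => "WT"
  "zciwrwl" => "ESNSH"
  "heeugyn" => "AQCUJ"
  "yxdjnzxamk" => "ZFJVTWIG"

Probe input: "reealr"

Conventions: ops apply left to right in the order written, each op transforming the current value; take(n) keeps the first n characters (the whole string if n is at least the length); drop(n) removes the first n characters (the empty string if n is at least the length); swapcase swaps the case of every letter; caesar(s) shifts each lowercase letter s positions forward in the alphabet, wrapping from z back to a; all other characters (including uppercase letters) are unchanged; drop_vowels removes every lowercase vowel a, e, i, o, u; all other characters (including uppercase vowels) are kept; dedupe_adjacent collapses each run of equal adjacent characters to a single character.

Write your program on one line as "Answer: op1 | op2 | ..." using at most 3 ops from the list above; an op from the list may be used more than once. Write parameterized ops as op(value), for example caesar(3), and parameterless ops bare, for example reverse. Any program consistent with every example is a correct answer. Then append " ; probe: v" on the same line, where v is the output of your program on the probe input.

caesar(22) | drop(2) | swapcase ; probe: "AWHN"

Check, running the answer program on each example:
  "wnoeiozfrc" -> "sjkaekvbny" -> "kaekvbny" -> "KAEKVBNY"
  "txax" -> "ptwt" -> "wt" -> "WT"
  "zciwrwl" -> "vyesnsh" -> "esnsh" -> "ESNSH"
  "heeugyn" -> "daaqcuj" -> "aqcuj" -> "AQCUJ"
  "yxdjnzxamk" -> "utzfjvtwig" -> "zfjvtwig" -> "ZFJVTWIG"
  probe: "reealr" -> "naawhn" -> "awhn" -> "AWHN"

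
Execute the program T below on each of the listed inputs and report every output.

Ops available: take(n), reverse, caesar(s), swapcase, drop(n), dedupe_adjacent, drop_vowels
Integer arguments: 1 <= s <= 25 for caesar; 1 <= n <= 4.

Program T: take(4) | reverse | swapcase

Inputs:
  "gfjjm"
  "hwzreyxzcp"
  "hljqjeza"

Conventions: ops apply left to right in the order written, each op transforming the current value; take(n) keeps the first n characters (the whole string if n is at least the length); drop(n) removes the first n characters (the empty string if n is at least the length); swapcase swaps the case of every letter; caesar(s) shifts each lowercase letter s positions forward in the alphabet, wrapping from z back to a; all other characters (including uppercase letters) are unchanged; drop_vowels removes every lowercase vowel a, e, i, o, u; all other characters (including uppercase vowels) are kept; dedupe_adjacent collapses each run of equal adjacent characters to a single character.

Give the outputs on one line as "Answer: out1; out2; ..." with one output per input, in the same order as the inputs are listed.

"JJFG"; "RZWH"; "QJLH"

Execution, op by op:
  "gfjjm" -> "gfjj" -> "jjfg" -> "JJFG"
  "hwzreyxzcp" -> "hwzr" -> "rzwh" -> "RZWH"
  "hljqjeza" -> "hljq" -> "qjlh" -> "QJLH"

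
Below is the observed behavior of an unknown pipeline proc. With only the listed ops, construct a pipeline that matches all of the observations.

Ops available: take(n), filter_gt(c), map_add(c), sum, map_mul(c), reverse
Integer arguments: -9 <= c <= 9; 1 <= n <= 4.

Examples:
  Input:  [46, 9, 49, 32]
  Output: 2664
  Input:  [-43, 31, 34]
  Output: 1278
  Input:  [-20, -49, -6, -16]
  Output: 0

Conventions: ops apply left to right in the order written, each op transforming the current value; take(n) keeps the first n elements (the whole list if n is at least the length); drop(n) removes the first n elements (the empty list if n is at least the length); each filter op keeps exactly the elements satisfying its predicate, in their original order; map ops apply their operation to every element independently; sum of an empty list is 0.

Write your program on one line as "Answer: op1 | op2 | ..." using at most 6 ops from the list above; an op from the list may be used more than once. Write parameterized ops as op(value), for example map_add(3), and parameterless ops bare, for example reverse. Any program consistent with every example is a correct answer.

map_mul(3) | map_add(9) | filter_gt(-9) | map_mul(6) | sum

Check, running the answer program on each example:
  [46, 9, 49, 32] -> [138, 27, 147, 96] -> [147, 36, 156, 105] -> [147, 36, 156, 105] -> [882, 216, 936, 630] -> 2664
  [-43, 31, 34] -> [-129, 93, 102] -> [-120, 102, 111] -> [102, 111] -> [612, 666] -> 1278
  [-20, -49, -6, -16] -> [-60, -147, -18, -48] -> [-51, -138, -9, -39] -> [] -> [] -> 0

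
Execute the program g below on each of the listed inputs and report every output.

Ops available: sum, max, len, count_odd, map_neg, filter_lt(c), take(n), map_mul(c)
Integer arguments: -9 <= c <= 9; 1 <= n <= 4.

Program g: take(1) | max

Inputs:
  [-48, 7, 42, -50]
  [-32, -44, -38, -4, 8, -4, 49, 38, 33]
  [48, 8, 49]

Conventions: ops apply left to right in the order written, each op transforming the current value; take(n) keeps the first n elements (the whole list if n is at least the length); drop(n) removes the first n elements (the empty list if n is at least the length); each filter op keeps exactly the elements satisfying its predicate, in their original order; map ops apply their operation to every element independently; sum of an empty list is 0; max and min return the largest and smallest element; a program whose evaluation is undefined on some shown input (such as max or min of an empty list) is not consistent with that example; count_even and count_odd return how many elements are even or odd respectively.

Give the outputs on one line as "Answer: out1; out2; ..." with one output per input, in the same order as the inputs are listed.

Execution, op by op:
  [-48, 7, 42, -50] -> [-48] -> -48
  [-32, -44, -38, -4, 8, -4, 49, 38, 33] -> [-32] -> -32
  [48, 8, 49] -> [48] -> 48

-48; -32; 48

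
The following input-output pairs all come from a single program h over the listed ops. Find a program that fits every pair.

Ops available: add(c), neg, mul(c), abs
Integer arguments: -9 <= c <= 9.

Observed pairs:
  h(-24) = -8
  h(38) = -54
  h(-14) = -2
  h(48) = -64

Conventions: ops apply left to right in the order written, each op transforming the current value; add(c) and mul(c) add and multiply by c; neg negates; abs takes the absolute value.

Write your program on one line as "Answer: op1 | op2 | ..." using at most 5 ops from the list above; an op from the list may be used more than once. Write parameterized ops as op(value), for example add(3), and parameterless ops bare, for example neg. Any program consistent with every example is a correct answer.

add(2) | add(7) | add(7) | abs | neg

Check, running the answer program on each example:
  -24 -> -22 -> -15 -> -8 -> 8 -> -8
  38 -> 40 -> 47 -> 54 -> 54 -> -54
  -14 -> -12 -> -5 -> 2 -> 2 -> -2
  48 -> 50 -> 57 -> 64 -> 64 -> -64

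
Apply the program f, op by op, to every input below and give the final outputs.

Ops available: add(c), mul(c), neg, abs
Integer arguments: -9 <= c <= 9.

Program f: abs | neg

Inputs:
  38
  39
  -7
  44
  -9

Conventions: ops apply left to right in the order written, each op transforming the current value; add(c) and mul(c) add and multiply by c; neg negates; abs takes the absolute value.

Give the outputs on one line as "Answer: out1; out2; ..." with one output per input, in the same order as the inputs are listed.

-38; -39; -7; -44; -9

Execution, op by op:
  38 -> 38 -> -38
  39 -> 39 -> -39
  -7 -> 7 -> -7
  44 -> 44 -> -44
  -9 -> 9 -> -9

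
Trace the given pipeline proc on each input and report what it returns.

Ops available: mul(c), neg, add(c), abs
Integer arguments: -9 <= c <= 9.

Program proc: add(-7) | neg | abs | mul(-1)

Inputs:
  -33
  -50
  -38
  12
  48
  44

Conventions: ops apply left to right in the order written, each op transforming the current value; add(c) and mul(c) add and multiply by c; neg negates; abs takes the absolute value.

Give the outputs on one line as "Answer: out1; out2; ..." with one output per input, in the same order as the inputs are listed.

Execution, op by op:
  -33 -> -40 -> 40 -> 40 -> -40
  -50 -> -57 -> 57 -> 57 -> -57
  -38 -> -45 -> 45 -> 45 -> -45
  12 -> 5 -> -5 -> 5 -> -5
  48 -> 41 -> -41 -> 41 -> -41
  44 -> 37 -> -37 -> 37 -> -37

-40; -57; -45; -5; -41; -37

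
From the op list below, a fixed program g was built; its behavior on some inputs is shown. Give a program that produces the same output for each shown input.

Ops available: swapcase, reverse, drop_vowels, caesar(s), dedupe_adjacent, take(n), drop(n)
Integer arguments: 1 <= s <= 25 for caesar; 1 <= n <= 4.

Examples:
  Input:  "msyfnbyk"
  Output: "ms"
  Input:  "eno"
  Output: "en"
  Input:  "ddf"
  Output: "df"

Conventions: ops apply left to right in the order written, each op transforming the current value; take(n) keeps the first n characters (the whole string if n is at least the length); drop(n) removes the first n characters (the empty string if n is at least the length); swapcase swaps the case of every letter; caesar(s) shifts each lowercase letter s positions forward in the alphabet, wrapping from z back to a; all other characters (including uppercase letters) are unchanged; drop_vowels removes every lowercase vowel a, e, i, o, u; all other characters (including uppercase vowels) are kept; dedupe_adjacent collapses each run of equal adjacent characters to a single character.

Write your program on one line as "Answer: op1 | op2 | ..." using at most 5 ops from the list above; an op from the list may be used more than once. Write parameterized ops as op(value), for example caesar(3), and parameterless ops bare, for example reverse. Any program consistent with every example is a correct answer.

reverse | dedupe_adjacent | reverse | take(2)

Check, running the answer program on each example:
  "msyfnbyk" -> "kybnfysm" -> "kybnfysm" -> "msyfnbyk" -> "ms"
  "eno" -> "one" -> "one" -> "eno" -> "en"
  "ddf" -> "fdd" -> "fd" -> "df" -> "df"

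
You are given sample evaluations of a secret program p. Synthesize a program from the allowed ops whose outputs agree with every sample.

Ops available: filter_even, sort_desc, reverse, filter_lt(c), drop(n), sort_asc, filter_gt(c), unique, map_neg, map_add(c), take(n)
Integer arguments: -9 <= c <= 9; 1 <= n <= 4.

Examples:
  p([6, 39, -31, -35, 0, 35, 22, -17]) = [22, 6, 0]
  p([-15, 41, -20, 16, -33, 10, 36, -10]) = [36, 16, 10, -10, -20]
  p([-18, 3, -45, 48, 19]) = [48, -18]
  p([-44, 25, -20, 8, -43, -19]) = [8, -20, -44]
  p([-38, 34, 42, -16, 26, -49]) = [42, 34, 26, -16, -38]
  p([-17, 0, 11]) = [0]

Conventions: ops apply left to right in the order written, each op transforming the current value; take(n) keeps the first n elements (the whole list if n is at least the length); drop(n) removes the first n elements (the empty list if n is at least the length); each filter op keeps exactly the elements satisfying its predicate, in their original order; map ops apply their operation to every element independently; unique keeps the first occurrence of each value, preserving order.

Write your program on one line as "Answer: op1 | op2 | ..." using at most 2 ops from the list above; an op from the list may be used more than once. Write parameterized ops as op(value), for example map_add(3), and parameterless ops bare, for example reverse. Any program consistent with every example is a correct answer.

filter_even | sort_desc

Check, running the answer program on each example:
  [6, 39, -31, -35, 0, 35, 22, -17] -> [6, 0, 22] -> [22, 6, 0]
  [-15, 41, -20, 16, -33, 10, 36, -10] -> [-20, 16, 10, 36, -10] -> [36, 16, 10, -10, -20]
  [-18, 3, -45, 48, 19] -> [-18, 48] -> [48, -18]
  [-44, 25, -20, 8, -43, -19] -> [-44, -20, 8] -> [8, -20, -44]
  [-38, 34, 42, -16, 26, -49] -> [-38, 34, 42, -16, 26] -> [42, 34, 26, -16, -38]
  [-17, 0, 11] -> [0] -> [0]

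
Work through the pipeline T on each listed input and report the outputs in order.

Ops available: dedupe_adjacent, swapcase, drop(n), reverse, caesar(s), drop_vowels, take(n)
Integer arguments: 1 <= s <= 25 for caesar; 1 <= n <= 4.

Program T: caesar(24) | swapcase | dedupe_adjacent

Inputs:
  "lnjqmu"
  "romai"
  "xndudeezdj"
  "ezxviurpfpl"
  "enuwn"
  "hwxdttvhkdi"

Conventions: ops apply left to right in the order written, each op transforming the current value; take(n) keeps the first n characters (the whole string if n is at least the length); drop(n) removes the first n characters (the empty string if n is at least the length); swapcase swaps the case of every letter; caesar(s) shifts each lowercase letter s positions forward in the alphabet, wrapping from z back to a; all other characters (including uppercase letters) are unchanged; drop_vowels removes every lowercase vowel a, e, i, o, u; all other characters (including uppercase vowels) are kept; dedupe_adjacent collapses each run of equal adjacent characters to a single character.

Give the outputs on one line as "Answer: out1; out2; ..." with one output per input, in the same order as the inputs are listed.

"JLHOKS"; "PMKYG"; "VLBSBCXBH"; "CXVTGSPNDNJ"; "CLSUL"; "FUVBRTFIBG"

Execution, op by op:
  "lnjqmu" -> "jlhoks" -> "JLHOKS" -> "JLHOKS"
  "romai" -> "pmkyg" -> "PMKYG" -> "PMKYG"
  "xndudeezdj" -> "vlbsbccxbh" -> "VLBSBCCXBH" -> "VLBSBCXBH"
  "ezxviurpfpl" -> "cxvtgspndnj" -> "CXVTGSPNDNJ" -> "CXVTGSPNDNJ"
  "enuwn" -> "clsul" -> "CLSUL" -> "CLSUL"
  "hwxdttvhkdi" -> "fuvbrrtfibg" -> "FUVBRRTFIBG" -> "FUVBRTFIBG"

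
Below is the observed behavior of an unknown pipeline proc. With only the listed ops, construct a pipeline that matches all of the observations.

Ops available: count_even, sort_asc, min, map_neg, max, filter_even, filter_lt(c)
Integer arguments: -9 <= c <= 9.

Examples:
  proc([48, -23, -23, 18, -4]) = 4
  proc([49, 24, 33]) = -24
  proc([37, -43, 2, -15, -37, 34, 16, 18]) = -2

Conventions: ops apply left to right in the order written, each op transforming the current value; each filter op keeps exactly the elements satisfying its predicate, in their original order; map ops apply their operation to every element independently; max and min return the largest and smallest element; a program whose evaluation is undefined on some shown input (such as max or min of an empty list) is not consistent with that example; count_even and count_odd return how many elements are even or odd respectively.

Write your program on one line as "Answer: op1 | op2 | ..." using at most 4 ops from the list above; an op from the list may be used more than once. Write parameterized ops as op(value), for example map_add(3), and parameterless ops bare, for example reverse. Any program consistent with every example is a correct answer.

map_neg | filter_even | max

Check, running the answer program on each example:
  [48, -23, -23, 18, -4] -> [-48, 23, 23, -18, 4] -> [-48, -18, 4] -> 4
  [49, 24, 33] -> [-49, -24, -33] -> [-24] -> -24
  [37, -43, 2, -15, -37, 34, 16, 18] -> [-37, 43, -2, 15, 37, -34, -16, -18] -> [-2, -34, -16, -18] -> -2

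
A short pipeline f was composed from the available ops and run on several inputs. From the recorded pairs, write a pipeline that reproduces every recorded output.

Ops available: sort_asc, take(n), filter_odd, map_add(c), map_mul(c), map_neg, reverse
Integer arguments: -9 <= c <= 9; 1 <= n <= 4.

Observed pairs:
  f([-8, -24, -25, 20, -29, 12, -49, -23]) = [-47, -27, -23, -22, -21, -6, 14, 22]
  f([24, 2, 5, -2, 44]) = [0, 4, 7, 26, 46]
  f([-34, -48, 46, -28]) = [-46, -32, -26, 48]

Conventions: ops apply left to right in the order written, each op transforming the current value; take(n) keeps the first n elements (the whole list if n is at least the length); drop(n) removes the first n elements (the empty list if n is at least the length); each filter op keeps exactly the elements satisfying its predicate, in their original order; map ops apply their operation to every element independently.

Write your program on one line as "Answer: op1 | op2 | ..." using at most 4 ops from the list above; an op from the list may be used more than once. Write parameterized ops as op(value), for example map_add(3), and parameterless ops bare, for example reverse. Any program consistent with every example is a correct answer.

sort_asc | map_neg | map_add(-2) | map_neg

Check, running the answer program on each example:
  [-8, -24, -25, 20, -29, 12, -49, -23] -> [-49, -29, -25, -24, -23, -8, 12, 20] -> [49, 29, 25, 24, 23, 8, -12, -20] -> [47, 27, 23, 22, 21, 6, -14, -22] -> [-47, -27, -23, -22, -21, -6, 14, 22]
  [24, 2, 5, -2, 44] -> [-2, 2, 5, 24, 44] -> [2, -2, -5, -24, -44] -> [0, -4, -7, -26, -46] -> [0, 4, 7, 26, 46]
  [-34, -48, 46, -28] -> [-48, -34, -28, 46] -> [48, 34, 28, -46] -> [46, 32, 26, -48] -> [-46, -32, -26, 48]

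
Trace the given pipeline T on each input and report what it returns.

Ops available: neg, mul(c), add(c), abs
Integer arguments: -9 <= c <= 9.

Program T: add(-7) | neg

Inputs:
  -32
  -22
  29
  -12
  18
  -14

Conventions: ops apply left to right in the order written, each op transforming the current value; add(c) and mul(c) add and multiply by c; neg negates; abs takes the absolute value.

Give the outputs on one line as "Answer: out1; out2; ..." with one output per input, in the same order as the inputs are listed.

39; 29; -22; 19; -11; 21

Execution, op by op:
  -32 -> -39 -> 39
  -22 -> -29 -> 29
  29 -> 22 -> -22
  -12 -> -19 -> 19
  18 -> 11 -> -11
  -14 -> -21 -> 21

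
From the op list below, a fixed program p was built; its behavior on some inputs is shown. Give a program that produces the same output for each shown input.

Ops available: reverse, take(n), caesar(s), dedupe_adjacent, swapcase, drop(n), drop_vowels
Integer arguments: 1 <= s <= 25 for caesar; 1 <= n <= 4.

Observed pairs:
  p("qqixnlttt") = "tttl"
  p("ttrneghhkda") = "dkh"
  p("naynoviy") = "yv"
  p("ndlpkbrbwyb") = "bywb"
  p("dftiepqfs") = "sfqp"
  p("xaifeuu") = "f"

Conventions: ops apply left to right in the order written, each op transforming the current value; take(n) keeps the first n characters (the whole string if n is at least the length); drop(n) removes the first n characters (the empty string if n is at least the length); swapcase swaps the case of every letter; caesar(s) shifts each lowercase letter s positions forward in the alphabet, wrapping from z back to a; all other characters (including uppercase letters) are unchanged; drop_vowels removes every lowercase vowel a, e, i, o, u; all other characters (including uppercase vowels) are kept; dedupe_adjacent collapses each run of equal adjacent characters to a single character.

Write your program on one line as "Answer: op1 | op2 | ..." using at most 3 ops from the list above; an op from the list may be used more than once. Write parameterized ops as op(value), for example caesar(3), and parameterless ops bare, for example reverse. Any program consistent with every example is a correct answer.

reverse | take(4) | drop_vowels

Check, running the answer program on each example:
  "qqixnlttt" -> "tttlnxiqq" -> "tttl" -> "tttl"
  "ttrneghhkda" -> "adkhhgenrtt" -> "adkh" -> "dkh"
  "naynoviy" -> "yivonyan" -> "yivo" -> "yv"
  "ndlpkbrbwyb" -> "bywbrbkpldn" -> "bywb" -> "bywb"
  "dftiepqfs" -> "sfqpeitfd" -> "sfqp" -> "sfqp"
  "xaifeuu" -> "uuefiax" -> "uuef" -> "f"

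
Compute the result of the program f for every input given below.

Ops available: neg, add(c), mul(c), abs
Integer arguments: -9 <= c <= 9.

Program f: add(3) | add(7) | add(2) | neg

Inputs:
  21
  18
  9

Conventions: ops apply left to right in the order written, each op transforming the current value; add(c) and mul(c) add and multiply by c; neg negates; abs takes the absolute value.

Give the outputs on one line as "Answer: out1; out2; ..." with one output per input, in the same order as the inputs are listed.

-33; -30; -21

Execution, op by op:
  21 -> 24 -> 31 -> 33 -> -33
  18 -> 21 -> 28 -> 30 -> -30
  9 -> 12 -> 19 -> 21 -> -21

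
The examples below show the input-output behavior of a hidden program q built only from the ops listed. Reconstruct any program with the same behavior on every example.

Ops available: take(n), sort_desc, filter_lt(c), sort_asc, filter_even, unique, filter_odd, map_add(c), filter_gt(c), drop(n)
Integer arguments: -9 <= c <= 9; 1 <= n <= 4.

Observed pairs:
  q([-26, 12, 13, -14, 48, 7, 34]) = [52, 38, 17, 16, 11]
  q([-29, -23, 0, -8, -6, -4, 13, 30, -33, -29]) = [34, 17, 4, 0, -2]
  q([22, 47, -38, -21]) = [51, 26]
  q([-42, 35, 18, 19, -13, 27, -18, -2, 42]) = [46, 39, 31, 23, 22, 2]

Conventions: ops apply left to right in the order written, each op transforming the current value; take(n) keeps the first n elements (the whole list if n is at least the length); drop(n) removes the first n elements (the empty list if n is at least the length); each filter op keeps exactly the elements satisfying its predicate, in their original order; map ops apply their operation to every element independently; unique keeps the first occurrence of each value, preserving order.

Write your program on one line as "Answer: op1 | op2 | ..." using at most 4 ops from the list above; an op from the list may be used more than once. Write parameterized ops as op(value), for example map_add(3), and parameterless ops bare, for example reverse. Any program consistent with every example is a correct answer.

sort_asc | sort_desc | map_add(4) | filter_gt(-3)

Check, running the answer program on each example:
  [-26, 12, 13, -14, 48, 7, 34] -> [-26, -14, 7, 12, 13, 34, 48] -> [48, 34, 13, 12, 7, -14, -26] -> [52, 38, 17, 16, 11, -10, -22] -> [52, 38, 17, 16, 11]
  [-29, -23, 0, -8, -6, -4, 13, 30, -33, -29] -> [-33, -29, -29, -23, -8, -6, -4, 0, 13, 30] -> [30, 13, 0, -4, -6, -8, -23, -29, -29, -33] -> [34, 17, 4, 0, -2, -4, -19, -25, -25, -29] -> [34, 17, 4, 0, -2]
  [22, 47, -38, -21] -> [-38, -21, 22, 47] -> [47, 22, -21, -38] -> [51, 26, -17, -34] -> [51, 26]
  [-42, 35, 18, 19, -13, 27, -18, -2, 42] -> [-42, -18, -13, -2, 18, 19, 27, 35, 42] -> [42, 35, 27, 19, 18, -2, -13, -18, -42] -> [46, 39, 31, 23, 22, 2, -9, -14, -38] -> [46, 39, 31, 23, 22, 2]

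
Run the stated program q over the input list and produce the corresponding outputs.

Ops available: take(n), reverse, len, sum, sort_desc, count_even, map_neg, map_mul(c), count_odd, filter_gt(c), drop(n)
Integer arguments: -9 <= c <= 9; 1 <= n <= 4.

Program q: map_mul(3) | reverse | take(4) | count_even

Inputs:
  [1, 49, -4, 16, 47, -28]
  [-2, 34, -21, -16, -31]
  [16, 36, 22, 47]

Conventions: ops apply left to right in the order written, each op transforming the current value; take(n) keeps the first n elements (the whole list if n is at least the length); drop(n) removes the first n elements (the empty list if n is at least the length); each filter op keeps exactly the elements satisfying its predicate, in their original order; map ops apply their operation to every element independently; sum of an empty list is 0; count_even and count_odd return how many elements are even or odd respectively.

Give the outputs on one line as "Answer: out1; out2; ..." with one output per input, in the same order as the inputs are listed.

3; 2; 3

Execution, op by op:
  [1, 49, -4, 16, 47, -28] -> [3, 147, -12, 48, 141, -84] -> [-84, 141, 48, -12, 147, 3] -> [-84, 141, 48, -12] -> 3
  [-2, 34, -21, -16, -31] -> [-6, 102, -63, -48, -93] -> [-93, -48, -63, 102, -6] -> [-93, -48, -63, 102] -> 2
  [16, 36, 22, 47] -> [48, 108, 66, 141] -> [141, 66, 108, 48] -> [141, 66, 108, 48] -> 3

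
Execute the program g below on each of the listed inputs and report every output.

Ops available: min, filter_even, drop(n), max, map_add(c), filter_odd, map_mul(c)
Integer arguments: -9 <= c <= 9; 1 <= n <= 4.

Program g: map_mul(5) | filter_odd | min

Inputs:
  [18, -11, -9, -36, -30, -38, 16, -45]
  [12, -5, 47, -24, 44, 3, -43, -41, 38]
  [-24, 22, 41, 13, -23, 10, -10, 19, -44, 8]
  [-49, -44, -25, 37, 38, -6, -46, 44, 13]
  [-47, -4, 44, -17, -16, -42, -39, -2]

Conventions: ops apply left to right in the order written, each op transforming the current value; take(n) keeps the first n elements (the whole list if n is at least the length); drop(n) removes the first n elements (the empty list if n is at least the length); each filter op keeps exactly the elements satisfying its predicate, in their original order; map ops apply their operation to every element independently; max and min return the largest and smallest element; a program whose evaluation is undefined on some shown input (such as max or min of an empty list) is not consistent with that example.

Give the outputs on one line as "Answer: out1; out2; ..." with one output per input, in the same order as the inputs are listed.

Execution, op by op:
  [18, -11, -9, -36, -30, -38, 16, -45] -> [90, -55, -45, -180, -150, -190, 80, -225] -> [-55, -45, -225] -> -225
  [12, -5, 47, -24, 44, 3, -43, -41, 38] -> [60, -25, 235, -120, 220, 15, -215, -205, 190] -> [-25, 235, 15, -215, -205] -> -215
  [-24, 22, 41, 13, -23, 10, -10, 19, -44, 8] -> [-120, 110, 205, 65, -115, 50, -50, 95, -220, 40] -> [205, 65, -115, 95] -> -115
  [-49, -44, -25, 37, 38, -6, -46, 44, 13] -> [-245, -220, -125, 185, 190, -30, -230, 220, 65] -> [-245, -125, 185, 65] -> -245
  [-47, -4, 44, -17, -16, -42, -39, -2] -> [-235, -20, 220, -85, -80, -210, -195, -10] -> [-235, -85, -195] -> -235

-225; -215; -115; -245; -235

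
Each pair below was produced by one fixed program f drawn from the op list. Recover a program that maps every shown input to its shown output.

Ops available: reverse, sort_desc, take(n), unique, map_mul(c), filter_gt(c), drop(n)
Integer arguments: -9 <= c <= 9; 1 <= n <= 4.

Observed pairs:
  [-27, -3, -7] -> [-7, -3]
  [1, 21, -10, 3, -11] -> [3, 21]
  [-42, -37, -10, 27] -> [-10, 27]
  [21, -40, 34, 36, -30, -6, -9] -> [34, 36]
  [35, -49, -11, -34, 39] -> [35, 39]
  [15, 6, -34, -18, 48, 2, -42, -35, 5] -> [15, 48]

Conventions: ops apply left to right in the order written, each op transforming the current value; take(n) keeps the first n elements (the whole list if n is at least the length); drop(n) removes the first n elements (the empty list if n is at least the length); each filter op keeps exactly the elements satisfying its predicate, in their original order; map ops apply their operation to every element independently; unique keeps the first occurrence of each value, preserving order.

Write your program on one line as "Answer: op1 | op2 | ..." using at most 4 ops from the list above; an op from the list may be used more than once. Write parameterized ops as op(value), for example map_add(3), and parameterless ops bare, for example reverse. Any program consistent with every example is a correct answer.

sort_desc | take(2) | reverse

Check, running the answer program on each example:
  [-27, -3, -7] -> [-3, -7, -27] -> [-3, -7] -> [-7, -3]
  [1, 21, -10, 3, -11] -> [21, 3, 1, -10, -11] -> [21, 3] -> [3, 21]
  [-42, -37, -10, 27] -> [27, -10, -37, -42] -> [27, -10] -> [-10, 27]
  [21, -40, 34, 36, -30, -6, -9] -> [36, 34, 21, -6, -9, -30, -40] -> [36, 34] -> [34, 36]
  [35, -49, -11, -34, 39] -> [39, 35, -11, -34, -49] -> [39, 35] -> [35, 39]
  [15, 6, -34, -18, 48, 2, -42, -35, 5] -> [48, 15, 6, 5, 2, -18, -34, -35, -42] -> [48, 15] -> [15, 48]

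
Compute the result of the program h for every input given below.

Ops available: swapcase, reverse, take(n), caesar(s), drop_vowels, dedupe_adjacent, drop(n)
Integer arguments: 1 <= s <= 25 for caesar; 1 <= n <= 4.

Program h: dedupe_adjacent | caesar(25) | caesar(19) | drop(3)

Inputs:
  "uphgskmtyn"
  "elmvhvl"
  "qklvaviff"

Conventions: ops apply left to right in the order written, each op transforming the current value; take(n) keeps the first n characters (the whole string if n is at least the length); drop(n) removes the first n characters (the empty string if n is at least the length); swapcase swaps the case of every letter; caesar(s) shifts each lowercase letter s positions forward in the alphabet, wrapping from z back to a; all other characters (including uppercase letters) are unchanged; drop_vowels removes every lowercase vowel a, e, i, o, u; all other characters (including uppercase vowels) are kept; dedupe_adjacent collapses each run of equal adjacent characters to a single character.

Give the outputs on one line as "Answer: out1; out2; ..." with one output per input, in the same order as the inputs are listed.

"ykcelqf"; "nznd"; "nsnax"

Execution, op by op:
  "uphgskmtyn" -> "uphgskmtyn" -> "togfrjlsxm" -> "mhzykcelqf" -> "ykcelqf"
  "elmvhvl" -> "elmvhvl" -> "dkluguk" -> "wdenznd" -> "nznd"
  "qklvaviff" -> "qklvavif" -> "pjkuzuhe" -> "icdnsnax" -> "nsnax"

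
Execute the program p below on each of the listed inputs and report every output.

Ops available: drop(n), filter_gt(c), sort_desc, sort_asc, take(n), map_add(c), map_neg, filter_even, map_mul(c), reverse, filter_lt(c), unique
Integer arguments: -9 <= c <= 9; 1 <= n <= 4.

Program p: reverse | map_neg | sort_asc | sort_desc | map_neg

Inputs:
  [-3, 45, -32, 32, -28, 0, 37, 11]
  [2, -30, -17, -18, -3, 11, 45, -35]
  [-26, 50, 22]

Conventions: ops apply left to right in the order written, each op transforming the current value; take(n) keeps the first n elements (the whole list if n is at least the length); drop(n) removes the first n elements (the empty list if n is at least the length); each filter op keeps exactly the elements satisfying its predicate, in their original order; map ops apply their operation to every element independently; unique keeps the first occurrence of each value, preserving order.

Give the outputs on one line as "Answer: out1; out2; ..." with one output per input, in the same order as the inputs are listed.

[-32, -28, -3, 0, 11, 32, 37, 45]; [-35, -30, -18, -17, -3, 2, 11, 45]; [-26, 22, 50]

Execution, op by op:
  [-3, 45, -32, 32, -28, 0, 37, 11] -> [11, 37, 0, -28, 32, -32, 45, -3] -> [-11, -37, 0, 28, -32, 32, -45, 3] -> [-45, -37, -32, -11, 0, 3, 28, 32] -> [32, 28, 3, 0, -11, -32, -37, -45] -> [-32, -28, -3, 0, 11, 32, 37, 45]
  [2, -30, -17, -18, -3, 11, 45, -35] -> [-35, 45, 11, -3, -18, -17, -30, 2] -> [35, -45, -11, 3, 18, 17, 30, -2] -> [-45, -11, -2, 3, 17, 18, 30, 35] -> [35, 30, 18, 17, 3, -2, -11, -45] -> [-35, -30, -18, -17, -3, 2, 11, 45]
  [-26, 50, 22] -> [22, 50, -26] -> [-22, -50, 26] -> [-50, -22, 26] -> [26, -22, -50] -> [-26, 22, 50]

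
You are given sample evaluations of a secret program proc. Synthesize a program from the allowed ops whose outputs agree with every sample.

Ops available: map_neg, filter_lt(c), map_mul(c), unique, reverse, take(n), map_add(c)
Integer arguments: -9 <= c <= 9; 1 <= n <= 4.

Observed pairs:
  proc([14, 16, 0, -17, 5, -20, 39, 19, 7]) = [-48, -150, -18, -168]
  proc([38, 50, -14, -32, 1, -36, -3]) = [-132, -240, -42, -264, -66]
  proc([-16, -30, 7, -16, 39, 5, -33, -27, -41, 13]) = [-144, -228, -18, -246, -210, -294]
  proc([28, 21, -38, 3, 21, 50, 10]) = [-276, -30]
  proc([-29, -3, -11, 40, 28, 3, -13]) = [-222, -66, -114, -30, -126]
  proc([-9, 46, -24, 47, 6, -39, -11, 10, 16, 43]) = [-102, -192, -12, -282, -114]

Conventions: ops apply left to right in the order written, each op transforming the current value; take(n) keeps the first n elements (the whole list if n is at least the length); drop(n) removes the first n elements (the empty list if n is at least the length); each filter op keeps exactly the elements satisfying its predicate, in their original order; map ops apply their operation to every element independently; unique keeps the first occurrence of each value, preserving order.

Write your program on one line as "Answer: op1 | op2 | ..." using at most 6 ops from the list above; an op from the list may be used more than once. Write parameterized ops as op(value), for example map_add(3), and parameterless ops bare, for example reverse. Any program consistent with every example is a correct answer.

map_add(-8) | unique | map_mul(2) | map_mul(3) | filter_lt(-7)

Check, running the answer program on each example:
  [14, 16, 0, -17, 5, -20, 39, 19, 7] -> [6, 8, -8, -25, -3, -28, 31, 11, -1] -> [6, 8, -8, -25, -3, -28, 31, 11, -1] -> [12, 16, -16, -50, -6, -56, 62, 22, -2] -> [36, 48, -48, -150, -18, -168, 186, 66, -6] -> [-48, -150, -18, -168]
  [38, 50, -14, -32, 1, -36, -3] -> [30, 42, -22, -40, -7, -44, -11] -> [30, 42, -22, -40, -7, -44, -11] -> [60, 84, -44, -80, -14, -88, -22] -> [180, 252, -132, -240, -42, -264, -66] -> [-132, -240, -42, -264, -66]
  [-16, -30, 7, -16, 39, 5, -33, -27, -41, 13] -> [-24, -38, -1, -24, 31, -3, -41, -35, -49, 5] -> [-24, -38, -1, 31, -3, -41, -35, -49, 5] -> [-48, -76, -2, 62, -6, -82, -70, -98, 10] -> [-144, -228, -6, 186, -18, -246, -210, -294, 30] -> [-144, -228, -18, -246, -210, -294]
  [28, 21, -38, 3, 21, 50, 10] -> [20, 13, -46, -5, 13, 42, 2] -> [20, 13, -46, -5, 42, 2] -> [40, 26, -92, -10, 84, 4] -> [120, 78, -276, -30, 252, 12] -> [-276, -30]
  [-29, -3, -11, 40, 28, 3, -13] -> [-37, -11, -19, 32, 20, -5, -21] -> [-37, -11, -19, 32, 20, -5, -21] -> [-74, -22, -38, 64, 40, -10, -42] -> [-222, -66, -114, 192, 120, -30, -126] -> [-222, -66, -114, -30, -126]
  [-9, 46, -24, 47, 6, -39, -11, 10, 16, 43] -> [-17, 38, -32, 39, -2, -47, -19, 2, 8, 35] -> [-17, 38, -32, 39, -2, -47, -19, 2, 8, 35] -> [-34, 76, -64, 78, -4, -94, -38, 4, 16, 70] -> [-102, 228, -192, 234, -12, -282, -114, 12, 48, 210] -> [-102, -192, -12, -282, -114]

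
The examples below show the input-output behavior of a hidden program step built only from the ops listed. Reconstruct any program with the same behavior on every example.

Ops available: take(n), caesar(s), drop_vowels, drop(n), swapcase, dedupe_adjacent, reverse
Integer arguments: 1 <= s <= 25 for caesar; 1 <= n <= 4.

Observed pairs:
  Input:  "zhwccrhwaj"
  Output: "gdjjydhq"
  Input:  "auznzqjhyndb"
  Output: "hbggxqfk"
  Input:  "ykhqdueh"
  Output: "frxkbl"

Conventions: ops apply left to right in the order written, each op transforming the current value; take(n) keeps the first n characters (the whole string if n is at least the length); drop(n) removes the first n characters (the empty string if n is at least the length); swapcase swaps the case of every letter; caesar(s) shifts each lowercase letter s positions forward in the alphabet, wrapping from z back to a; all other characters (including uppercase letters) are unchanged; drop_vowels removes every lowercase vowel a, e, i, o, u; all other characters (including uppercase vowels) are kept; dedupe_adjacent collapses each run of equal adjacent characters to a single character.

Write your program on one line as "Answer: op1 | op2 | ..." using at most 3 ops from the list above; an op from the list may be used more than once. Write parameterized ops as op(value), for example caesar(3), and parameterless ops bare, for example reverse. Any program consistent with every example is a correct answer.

caesar(7) | drop_vowels

Check, running the answer program on each example:
  "zhwccrhwaj" -> "godjjyodhq" -> "gdjjydhq"
  "auznzqjhyndb" -> "hbgugxqofuki" -> "hbggxqfk"
  "ykhqdueh" -> "froxkblo" -> "frxkbl"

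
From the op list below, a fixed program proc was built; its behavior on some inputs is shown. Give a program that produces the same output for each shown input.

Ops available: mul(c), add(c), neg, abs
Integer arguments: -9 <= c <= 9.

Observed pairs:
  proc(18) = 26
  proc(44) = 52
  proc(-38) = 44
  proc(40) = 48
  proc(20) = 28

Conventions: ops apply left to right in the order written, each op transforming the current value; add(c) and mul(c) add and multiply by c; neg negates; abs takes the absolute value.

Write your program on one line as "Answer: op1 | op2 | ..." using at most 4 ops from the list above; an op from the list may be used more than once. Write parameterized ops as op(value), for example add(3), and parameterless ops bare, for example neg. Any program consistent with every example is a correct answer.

neg | add(-1) | abs | add(7)

Check, running the answer program on each example:
  18 -> -18 -> -19 -> 19 -> 26
  44 -> -44 -> -45 -> 45 -> 52
  -38 -> 38 -> 37 -> 37 -> 44
  40 -> -40 -> -41 -> 41 -> 48
  20 -> -20 -> -21 -> 21 -> 28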